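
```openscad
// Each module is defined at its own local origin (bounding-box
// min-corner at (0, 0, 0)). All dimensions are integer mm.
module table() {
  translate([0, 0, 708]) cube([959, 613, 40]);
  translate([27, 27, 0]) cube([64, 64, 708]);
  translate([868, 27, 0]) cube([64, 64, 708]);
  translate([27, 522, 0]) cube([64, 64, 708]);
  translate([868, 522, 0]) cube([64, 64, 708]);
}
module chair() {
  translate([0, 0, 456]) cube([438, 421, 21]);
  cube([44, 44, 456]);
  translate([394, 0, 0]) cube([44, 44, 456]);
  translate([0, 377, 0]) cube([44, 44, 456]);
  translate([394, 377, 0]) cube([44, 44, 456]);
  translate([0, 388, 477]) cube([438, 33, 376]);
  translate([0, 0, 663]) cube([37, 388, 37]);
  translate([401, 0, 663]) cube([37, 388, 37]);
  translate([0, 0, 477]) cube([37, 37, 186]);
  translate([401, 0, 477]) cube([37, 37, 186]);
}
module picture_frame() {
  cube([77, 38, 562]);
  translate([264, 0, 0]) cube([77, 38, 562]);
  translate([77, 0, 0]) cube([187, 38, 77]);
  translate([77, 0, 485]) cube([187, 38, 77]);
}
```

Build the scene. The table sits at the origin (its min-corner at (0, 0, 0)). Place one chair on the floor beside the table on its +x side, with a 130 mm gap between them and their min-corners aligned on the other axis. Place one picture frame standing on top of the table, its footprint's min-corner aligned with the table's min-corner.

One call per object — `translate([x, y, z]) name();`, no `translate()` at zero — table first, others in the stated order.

table();
translate([1089, 0, 0]) chair();
translate([0, 0, 748]) picture_frame();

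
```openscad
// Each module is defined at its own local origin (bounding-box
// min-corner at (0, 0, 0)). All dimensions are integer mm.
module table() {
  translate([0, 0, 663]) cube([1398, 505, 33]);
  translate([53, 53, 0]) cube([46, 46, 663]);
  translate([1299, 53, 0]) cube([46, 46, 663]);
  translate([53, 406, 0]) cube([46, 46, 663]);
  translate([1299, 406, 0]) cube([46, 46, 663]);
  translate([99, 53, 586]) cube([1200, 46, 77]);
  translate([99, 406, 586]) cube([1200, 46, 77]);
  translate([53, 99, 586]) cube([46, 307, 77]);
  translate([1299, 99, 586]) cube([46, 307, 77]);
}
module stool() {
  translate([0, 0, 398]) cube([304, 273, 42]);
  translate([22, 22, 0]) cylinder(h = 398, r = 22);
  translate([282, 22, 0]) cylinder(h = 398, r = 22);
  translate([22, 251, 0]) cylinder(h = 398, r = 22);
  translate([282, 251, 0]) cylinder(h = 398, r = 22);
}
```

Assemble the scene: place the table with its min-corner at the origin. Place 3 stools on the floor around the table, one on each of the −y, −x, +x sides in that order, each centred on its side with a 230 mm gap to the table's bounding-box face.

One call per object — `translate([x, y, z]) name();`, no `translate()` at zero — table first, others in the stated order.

table();
translate([547, -503, 0]) stool();
translate([-534, 116, 0]) stool();
translate([1628, 116, 0]) stool();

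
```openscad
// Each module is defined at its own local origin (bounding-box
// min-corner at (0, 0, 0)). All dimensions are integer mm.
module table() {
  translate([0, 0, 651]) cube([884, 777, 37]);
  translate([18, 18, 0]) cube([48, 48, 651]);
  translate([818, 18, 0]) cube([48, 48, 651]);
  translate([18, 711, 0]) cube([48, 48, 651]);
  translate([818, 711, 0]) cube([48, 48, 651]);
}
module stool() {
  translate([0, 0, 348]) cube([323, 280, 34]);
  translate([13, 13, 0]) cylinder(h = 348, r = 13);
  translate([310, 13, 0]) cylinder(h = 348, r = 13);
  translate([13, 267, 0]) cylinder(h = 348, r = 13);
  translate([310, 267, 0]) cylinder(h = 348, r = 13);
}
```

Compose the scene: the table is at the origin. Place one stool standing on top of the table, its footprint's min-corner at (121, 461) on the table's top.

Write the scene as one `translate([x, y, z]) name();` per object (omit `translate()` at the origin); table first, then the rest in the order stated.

table();
translate([121, 461, 688]) stool();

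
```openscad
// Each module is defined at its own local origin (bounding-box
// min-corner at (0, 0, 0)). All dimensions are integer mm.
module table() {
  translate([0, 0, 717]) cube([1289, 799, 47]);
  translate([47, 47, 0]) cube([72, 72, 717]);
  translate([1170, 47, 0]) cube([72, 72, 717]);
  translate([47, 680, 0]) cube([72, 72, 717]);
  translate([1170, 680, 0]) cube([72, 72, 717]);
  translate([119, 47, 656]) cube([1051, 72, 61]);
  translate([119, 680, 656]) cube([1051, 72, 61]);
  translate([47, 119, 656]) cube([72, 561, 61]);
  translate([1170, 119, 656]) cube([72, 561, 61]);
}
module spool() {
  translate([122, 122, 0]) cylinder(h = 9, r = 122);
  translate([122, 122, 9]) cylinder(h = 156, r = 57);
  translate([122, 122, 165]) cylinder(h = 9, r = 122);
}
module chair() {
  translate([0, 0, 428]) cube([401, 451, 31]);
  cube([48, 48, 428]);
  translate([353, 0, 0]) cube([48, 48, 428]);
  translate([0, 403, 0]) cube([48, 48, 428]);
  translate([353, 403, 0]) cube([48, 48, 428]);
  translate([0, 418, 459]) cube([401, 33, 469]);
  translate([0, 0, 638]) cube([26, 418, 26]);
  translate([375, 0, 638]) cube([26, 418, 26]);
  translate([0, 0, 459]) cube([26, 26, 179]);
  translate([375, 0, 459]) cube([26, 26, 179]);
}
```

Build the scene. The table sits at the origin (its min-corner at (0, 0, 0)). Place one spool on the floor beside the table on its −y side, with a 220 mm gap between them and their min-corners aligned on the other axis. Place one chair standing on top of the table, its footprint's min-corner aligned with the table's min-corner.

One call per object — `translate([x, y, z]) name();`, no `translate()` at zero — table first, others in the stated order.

table();
translate([0, -464, 0]) spool();
translate([0, 0, 764]) chair();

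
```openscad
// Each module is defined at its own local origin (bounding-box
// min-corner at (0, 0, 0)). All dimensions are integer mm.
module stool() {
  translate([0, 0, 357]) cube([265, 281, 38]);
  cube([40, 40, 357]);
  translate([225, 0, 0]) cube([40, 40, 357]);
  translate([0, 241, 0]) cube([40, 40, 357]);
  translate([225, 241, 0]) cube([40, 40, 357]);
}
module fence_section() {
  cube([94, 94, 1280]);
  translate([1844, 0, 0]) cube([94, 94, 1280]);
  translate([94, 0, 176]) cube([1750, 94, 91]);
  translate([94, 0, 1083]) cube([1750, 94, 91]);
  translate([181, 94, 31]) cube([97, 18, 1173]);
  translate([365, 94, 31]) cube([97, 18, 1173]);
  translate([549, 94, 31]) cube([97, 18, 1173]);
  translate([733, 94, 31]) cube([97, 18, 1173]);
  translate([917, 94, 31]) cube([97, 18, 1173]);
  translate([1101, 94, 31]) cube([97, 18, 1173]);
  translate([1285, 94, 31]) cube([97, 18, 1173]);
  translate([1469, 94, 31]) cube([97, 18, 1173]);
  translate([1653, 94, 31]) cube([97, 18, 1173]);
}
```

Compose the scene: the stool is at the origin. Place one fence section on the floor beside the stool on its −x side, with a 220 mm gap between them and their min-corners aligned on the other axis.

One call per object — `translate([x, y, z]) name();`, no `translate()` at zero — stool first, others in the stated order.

stool();
translate([-2158, 0, 0]) fence_section();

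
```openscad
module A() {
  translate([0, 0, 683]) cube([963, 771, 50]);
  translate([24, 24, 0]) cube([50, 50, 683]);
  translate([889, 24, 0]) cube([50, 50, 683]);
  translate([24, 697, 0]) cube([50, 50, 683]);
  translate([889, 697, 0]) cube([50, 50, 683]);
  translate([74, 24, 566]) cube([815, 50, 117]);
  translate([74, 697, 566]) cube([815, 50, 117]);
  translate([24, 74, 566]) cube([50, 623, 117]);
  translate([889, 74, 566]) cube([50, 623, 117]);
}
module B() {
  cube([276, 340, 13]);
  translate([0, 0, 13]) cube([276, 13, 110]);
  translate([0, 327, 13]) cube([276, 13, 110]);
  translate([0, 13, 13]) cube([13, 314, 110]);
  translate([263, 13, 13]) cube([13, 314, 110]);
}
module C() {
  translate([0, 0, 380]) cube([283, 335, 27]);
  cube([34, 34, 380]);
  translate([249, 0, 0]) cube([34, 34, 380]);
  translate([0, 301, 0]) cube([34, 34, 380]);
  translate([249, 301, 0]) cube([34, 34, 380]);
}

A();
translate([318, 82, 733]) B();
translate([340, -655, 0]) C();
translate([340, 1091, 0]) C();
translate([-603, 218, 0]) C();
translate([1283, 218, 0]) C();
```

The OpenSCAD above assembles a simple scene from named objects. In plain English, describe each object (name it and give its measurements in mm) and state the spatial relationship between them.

A is a table: top 963 mm (x) × 771 mm (y), 50 mm thick, upper face at z = 733 mm, on four 50×50 mm square legs, each inset 24 mm from the nearest pair of top edges, running from z = 0 to the bottom of the top. Four apron rails, 50 mm thick and 117 mm tall, run between adjacent legs with their top edges flush with the underside of the top and their outer faces flush with the legs' outer faces.

B is an open-topped rectangular box: outside dimensions 276×340×123 mm, with a uniform wall and base thickness of 13 mm. The base is a full 276×340 slab on the floor; four walls sit on top of the base. The front and back walls (the −y and +y sides) span the full width; the two side walls fit between them.

C is a simple wooden stool: a rectangular seat 283 mm (x) by 335 mm (y), 27 mm thick, top face at z = 407 mm, on four square legs, each 34×34 mm in cross-section. The legs rest on z = 0, each flush with a corner of the seat.

The open box is on top of the table. Four stools sit around the table at the −y, +y, −x, +x sides.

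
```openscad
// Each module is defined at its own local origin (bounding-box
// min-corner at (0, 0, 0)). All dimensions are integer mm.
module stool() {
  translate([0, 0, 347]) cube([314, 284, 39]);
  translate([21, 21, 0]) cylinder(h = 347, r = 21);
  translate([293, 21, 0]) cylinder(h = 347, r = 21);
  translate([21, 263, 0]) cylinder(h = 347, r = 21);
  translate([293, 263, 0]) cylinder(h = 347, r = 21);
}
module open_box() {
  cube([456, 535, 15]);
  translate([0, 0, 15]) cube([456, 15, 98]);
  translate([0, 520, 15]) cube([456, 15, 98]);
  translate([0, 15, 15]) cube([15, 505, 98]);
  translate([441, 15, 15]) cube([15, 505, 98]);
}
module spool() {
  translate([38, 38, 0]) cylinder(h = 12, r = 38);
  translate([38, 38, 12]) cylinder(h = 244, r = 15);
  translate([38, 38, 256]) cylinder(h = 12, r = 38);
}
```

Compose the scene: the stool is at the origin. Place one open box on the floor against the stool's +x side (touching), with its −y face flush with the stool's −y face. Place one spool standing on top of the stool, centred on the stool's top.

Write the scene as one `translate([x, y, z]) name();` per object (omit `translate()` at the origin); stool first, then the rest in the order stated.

stool();
translate([314, 0, 0]) open_box();
translate([119, 104, 386]) spool();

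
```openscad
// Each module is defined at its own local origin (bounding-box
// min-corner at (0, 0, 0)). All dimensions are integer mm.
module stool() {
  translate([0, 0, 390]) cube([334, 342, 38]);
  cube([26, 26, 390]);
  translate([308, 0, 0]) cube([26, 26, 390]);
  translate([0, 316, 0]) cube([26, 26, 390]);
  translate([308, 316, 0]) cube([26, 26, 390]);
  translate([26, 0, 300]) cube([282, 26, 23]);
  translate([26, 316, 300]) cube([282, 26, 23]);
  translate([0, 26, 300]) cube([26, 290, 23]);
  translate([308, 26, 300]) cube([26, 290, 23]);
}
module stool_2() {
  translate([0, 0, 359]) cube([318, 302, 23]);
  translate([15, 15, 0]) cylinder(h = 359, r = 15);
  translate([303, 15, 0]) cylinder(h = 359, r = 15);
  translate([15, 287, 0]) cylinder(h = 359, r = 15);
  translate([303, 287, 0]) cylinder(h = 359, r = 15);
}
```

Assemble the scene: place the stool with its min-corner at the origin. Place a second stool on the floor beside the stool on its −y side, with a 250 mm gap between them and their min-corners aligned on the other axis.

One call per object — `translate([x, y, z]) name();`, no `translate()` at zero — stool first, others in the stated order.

stool();
translate([0, -552, 0]) stool_2();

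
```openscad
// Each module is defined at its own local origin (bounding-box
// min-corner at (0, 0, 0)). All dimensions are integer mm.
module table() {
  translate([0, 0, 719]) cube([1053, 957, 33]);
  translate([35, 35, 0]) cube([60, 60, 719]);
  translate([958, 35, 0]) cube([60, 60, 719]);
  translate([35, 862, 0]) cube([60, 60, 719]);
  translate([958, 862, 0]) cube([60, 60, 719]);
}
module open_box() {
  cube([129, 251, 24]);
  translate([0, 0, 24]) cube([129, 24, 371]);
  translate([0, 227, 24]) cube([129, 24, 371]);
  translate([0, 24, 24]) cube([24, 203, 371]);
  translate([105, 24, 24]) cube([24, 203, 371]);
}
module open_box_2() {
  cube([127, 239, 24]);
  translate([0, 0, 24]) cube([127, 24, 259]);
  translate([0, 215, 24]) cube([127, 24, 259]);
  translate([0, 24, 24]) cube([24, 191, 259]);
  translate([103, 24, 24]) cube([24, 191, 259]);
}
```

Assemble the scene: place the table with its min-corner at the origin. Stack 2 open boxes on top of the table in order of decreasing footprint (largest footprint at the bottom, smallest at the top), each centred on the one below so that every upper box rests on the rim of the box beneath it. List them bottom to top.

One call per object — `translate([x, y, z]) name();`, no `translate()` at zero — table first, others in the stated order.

table();
translate([462, 353, 752]) open_box();
translate([463, 359, 1147]) open_box_2();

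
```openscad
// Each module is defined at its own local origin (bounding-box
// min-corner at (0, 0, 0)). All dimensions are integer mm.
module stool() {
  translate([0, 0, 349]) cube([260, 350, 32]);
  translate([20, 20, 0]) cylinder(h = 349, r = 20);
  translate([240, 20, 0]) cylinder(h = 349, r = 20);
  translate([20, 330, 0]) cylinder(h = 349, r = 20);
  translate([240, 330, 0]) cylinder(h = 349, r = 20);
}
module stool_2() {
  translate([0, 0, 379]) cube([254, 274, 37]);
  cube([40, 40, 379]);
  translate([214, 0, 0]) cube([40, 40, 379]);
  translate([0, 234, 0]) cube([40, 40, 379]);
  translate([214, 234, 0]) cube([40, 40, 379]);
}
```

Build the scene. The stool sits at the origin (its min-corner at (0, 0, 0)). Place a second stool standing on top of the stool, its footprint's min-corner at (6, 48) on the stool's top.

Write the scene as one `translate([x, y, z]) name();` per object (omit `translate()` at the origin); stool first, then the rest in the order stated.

stool();
translate([6, 48, 381]) stool_2();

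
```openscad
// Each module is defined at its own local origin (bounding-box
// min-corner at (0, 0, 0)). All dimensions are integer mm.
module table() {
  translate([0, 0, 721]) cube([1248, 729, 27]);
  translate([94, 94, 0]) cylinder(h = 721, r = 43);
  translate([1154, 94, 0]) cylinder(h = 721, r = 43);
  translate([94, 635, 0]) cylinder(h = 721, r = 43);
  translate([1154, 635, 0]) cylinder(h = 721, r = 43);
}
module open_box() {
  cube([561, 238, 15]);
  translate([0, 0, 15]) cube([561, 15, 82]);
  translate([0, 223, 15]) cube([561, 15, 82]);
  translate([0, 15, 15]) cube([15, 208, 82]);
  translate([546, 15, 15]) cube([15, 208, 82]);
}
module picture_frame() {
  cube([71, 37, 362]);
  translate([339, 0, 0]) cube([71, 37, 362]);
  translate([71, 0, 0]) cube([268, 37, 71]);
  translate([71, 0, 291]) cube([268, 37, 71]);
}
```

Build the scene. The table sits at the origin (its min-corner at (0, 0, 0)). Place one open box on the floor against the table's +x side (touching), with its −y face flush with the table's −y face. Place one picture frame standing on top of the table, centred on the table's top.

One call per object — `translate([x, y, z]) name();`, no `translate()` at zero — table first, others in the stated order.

table();
translate([1248, 0, 0]) open_box();
translate([419, 346, 748]) picture_frame();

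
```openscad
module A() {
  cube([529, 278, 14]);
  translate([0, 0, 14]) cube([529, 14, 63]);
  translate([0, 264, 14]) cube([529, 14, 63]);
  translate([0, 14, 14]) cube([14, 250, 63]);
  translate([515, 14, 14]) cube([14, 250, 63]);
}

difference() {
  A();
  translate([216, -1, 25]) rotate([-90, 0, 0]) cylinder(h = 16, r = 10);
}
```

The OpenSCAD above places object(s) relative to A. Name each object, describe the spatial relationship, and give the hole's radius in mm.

The subtracted cylinder has r = 10 mm.

A is an open box. The open box has a circular hole through its front wall. The hole's radius is 10 mm.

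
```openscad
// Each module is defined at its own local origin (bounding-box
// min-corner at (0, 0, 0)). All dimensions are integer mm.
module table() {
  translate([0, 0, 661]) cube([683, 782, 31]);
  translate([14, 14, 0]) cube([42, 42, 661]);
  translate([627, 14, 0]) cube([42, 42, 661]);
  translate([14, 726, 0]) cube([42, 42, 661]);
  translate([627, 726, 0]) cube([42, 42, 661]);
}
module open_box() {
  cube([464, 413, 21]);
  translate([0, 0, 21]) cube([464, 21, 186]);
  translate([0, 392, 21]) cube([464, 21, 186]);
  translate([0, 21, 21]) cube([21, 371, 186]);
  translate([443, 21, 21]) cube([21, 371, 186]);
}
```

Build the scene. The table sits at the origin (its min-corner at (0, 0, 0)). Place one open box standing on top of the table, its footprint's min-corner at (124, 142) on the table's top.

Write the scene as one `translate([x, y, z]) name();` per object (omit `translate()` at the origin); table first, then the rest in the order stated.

table();
translate([124, 142, 692]) open_box();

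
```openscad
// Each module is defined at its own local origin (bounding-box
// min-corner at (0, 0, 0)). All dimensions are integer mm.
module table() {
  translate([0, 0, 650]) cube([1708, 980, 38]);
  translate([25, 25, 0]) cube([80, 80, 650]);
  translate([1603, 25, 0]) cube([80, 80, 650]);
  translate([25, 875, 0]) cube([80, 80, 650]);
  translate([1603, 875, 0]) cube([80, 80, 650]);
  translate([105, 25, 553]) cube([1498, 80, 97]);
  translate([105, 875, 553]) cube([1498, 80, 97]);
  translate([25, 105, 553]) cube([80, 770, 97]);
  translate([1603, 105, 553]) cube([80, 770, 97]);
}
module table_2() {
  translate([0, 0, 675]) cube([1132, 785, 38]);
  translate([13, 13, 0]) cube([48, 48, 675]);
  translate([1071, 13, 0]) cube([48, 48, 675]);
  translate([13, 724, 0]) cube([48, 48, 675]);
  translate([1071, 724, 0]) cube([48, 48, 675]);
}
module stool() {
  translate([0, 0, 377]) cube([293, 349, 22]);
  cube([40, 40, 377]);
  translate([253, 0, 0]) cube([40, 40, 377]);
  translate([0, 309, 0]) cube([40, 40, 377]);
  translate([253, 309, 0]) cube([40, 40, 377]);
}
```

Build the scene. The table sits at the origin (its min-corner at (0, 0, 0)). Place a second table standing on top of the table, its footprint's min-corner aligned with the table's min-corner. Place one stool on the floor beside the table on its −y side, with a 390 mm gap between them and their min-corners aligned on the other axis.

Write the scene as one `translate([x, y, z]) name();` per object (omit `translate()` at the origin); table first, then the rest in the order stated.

table();
translate([0, 0, 688]) table_2();
translate([0, -739, 0]) stool();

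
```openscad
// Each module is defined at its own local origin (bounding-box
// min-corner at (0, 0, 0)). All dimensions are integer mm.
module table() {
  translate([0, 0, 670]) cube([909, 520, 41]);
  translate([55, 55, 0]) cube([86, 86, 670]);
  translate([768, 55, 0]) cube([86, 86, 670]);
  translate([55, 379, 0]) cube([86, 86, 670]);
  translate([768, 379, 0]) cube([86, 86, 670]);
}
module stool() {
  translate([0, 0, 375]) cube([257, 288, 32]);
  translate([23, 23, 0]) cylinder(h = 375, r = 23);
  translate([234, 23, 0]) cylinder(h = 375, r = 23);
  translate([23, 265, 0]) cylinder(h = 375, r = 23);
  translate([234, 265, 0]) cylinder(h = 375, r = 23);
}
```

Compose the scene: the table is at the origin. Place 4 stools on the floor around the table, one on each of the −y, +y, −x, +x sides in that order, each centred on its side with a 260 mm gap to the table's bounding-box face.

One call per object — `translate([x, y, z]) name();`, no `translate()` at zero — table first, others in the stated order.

table();
translate([326, -548, 0]) stool();
translate([326, 780, 0]) stool();
translate([-517, 116, 0]) stool();
translate([1169, 116, 0]) stool();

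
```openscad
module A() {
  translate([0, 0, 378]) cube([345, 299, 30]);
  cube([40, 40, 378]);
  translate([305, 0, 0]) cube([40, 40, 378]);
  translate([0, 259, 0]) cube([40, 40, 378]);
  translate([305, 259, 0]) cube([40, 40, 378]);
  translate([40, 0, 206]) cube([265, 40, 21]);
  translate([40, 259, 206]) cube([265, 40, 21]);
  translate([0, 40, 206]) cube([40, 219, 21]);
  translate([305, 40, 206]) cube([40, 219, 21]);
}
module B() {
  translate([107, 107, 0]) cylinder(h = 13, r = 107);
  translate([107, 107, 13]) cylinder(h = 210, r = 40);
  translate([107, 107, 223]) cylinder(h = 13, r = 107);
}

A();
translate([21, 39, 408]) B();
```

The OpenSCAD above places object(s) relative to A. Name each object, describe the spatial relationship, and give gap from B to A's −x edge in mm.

The spool's min-x is at 21; the stool's min-x is 0; gap = 21 mm.

A is a stool. B is a spool. The spool is on top of the stool. The gap from the spool to the stool's −x edge is 21 mm.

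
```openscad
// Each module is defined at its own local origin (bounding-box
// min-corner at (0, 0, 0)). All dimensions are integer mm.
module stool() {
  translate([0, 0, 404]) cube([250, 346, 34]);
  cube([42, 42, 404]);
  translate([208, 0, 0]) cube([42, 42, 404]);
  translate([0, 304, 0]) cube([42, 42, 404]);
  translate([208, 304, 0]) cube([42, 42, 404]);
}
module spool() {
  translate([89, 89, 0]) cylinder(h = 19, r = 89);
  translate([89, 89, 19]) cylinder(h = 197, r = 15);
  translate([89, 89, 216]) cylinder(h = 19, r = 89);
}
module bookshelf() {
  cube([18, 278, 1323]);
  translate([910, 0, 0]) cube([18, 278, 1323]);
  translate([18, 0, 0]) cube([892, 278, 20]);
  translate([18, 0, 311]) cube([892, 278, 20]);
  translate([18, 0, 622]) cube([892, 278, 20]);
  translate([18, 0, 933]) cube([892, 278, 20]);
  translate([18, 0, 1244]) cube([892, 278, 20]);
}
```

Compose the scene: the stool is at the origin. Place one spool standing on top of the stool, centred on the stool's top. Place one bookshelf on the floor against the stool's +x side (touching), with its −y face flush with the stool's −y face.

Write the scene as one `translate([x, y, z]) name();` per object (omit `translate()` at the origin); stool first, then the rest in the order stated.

stool();
translate([36, 84, 438]) spool();
translate([250, 0, 0]) bookshelf();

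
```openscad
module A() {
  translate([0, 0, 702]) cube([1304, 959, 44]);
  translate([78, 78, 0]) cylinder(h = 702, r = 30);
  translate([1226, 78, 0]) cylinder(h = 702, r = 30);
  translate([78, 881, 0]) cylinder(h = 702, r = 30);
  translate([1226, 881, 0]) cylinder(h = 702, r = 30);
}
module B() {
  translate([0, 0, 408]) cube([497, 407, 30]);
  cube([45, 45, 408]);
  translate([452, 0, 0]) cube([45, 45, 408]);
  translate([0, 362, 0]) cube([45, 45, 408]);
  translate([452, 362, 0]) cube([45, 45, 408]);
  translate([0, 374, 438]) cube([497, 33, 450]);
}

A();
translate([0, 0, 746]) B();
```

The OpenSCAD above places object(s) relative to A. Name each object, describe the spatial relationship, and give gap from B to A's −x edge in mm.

A is a table. B is a chair. The chair is on top of the table. The gap from the chair to the table's −x edge is 0 mm.

The chair's min-x is at 0; the table's min-x is 0; gap = 0 mm.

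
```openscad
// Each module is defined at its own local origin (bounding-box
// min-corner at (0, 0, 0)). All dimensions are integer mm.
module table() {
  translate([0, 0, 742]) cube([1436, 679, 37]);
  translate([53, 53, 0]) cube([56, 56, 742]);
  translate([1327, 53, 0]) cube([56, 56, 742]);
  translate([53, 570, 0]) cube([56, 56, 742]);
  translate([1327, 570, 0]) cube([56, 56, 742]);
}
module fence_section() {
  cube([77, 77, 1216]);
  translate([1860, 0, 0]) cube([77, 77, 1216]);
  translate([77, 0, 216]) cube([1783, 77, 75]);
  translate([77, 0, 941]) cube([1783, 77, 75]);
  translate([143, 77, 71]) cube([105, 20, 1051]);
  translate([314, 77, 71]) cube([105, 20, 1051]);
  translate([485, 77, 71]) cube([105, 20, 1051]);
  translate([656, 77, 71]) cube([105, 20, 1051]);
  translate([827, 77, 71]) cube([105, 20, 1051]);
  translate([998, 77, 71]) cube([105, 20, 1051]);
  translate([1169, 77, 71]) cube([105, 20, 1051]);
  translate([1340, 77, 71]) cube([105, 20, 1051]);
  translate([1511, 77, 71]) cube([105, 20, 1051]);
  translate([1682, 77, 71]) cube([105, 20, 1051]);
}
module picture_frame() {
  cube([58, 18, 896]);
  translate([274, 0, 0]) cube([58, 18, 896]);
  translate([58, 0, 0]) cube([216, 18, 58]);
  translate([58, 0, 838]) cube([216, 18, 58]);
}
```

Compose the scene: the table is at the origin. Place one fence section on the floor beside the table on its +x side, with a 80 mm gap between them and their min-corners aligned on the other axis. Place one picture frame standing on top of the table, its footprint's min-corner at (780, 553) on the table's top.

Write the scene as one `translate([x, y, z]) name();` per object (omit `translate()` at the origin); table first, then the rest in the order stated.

table();
translate([1516, 0, 0]) fence_section();
translate([780, 553, 779]) picture_frame();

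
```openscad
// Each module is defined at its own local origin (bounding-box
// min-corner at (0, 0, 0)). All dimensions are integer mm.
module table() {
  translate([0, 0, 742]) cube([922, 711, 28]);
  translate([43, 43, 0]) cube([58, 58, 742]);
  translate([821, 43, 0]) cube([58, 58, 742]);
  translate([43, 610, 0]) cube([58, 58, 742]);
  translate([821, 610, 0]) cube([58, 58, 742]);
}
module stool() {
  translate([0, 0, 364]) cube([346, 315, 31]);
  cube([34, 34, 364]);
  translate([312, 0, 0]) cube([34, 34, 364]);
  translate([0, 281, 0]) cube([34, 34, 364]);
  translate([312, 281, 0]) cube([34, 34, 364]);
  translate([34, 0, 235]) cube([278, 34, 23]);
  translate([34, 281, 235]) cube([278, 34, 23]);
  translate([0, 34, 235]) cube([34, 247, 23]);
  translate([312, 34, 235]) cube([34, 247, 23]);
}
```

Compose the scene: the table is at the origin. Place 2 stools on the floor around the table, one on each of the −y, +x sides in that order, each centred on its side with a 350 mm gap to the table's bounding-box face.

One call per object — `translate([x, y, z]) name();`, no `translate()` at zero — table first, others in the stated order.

table();
translate([288, -665, 0]) stool();
translate([1272, 198, 0]) stool();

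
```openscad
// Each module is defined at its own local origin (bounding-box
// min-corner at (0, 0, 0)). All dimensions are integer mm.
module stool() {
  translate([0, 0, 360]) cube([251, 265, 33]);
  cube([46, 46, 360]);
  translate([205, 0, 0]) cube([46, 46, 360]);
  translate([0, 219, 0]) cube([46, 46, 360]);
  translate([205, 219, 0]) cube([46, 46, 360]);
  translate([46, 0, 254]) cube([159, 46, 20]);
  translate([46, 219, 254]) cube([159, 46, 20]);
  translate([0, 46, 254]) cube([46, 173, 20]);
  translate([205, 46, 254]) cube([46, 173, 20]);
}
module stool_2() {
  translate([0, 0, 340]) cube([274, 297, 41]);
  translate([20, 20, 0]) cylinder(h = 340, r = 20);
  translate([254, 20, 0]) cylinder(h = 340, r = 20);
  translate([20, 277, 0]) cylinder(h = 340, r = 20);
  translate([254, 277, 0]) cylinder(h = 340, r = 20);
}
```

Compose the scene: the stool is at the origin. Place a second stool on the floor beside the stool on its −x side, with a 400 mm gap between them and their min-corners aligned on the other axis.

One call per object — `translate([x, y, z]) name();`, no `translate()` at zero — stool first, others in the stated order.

stool();
translate([-674, 0, 0]) stool_2();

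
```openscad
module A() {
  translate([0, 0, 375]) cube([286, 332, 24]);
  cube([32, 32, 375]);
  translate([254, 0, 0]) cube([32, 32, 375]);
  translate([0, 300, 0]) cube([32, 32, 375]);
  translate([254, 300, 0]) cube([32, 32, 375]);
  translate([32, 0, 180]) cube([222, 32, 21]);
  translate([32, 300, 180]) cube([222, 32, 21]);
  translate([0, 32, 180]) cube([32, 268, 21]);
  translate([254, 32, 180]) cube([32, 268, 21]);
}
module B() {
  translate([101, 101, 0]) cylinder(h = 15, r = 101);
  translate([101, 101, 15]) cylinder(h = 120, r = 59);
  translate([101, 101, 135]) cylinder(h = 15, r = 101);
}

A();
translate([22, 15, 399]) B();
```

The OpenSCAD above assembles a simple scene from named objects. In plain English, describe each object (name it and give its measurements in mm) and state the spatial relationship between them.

A is a four-legged stool. The seat is a 286×332×24 mm slab whose top surface is at z = 399 mm; four square legs, each 32×32 mm in cross-section, run from the floor (z = 0) to the underside of the seat, each flush with a corner of the seat. Four stretchers, 32 mm wide and 21 mm tall, connect adjacent legs with their undersides at z = 180 mm, each running between the inner faces of the legs it joins and aligned with the legs' outer faces on the other axis.

B is a spool: two coaxial disc flanges of radius 101 mm and thickness 15 mm, joined by a core cylinder of radius 59 mm and height 120 mm. The lower flange rests on z = 0 and the three cylinders share a vertical axis.

The spool is on top of the stool.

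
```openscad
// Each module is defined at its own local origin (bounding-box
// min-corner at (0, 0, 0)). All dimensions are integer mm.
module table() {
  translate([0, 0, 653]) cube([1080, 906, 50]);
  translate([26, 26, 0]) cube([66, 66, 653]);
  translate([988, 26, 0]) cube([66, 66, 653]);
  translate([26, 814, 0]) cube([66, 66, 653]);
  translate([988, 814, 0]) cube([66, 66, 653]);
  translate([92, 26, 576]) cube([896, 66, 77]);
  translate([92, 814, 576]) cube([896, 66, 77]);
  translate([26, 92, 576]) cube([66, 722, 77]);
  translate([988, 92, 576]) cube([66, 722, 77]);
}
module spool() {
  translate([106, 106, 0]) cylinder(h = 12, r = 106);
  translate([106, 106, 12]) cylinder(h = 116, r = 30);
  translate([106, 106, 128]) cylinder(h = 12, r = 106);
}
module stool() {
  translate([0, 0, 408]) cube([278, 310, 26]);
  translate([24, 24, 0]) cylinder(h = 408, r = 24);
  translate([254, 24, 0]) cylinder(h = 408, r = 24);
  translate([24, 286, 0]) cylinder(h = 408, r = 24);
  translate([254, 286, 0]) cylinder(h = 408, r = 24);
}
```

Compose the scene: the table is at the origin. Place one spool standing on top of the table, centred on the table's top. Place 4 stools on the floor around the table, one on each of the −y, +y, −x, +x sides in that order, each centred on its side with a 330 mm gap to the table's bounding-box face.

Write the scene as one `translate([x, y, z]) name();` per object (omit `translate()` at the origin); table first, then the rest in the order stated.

table();
translate([434, 347, 703]) spool();
translate([401, -640, 0]) stool();
translate([401, 1236, 0]) stool();
translate([-608, 298, 0]) stool();
translate([1410, 298, 0]) stool();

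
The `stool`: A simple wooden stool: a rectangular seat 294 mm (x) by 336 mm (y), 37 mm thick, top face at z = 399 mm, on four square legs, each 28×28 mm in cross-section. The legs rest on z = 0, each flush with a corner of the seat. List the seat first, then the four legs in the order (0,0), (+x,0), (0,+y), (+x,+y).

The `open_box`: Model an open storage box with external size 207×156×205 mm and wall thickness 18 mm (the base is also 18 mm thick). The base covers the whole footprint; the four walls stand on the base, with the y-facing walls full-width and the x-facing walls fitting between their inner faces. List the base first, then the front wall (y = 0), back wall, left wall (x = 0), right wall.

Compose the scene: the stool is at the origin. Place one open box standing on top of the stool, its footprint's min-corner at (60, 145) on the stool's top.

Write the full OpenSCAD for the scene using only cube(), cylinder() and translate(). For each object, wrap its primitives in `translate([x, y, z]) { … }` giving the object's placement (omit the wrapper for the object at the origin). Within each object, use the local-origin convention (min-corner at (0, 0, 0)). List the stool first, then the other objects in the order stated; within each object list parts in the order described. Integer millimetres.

translate([0, 0, 362]) cube([294, 336, 37]);
cube([28, 28, 362]);
translate([266, 0, 0]) cube([28, 28, 362]);
translate([0, 308, 0]) cube([28, 28, 362]);
translate([266, 308, 0]) cube([28, 28, 362]);
translate([60, 145, 399]) {
  cube([207, 156, 18]);
  translate([0, 0, 18]) cube([207, 18, 187]);
  translate([0, 138, 18]) cube([207, 18, 187]);
  translate([0, 18, 18]) cube([18, 120, 187]);
  translate([189, 18, 18]) cube([18, 120, 187]);
}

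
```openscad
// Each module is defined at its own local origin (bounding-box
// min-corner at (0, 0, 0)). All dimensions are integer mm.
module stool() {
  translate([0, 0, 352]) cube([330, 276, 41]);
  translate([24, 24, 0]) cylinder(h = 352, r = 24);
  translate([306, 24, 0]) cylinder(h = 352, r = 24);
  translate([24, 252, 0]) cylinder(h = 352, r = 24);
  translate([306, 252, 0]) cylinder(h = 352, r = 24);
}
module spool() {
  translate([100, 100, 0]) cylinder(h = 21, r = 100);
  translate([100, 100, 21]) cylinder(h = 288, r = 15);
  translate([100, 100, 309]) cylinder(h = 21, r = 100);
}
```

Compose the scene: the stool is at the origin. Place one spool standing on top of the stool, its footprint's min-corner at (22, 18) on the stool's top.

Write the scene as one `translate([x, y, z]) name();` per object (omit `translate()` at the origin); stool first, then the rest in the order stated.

stool();
translate([22, 18, 393]) spool();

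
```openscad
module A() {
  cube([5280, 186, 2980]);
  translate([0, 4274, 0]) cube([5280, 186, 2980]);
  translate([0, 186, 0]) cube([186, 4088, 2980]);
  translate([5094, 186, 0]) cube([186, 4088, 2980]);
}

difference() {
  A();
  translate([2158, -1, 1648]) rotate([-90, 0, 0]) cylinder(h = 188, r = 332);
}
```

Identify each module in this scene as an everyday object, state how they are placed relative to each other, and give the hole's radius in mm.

A is a house frame. The house frame has a circular hole through its front wall. The hole's radius is 332 mm.

The subtracted cylinder has r = 332 mm.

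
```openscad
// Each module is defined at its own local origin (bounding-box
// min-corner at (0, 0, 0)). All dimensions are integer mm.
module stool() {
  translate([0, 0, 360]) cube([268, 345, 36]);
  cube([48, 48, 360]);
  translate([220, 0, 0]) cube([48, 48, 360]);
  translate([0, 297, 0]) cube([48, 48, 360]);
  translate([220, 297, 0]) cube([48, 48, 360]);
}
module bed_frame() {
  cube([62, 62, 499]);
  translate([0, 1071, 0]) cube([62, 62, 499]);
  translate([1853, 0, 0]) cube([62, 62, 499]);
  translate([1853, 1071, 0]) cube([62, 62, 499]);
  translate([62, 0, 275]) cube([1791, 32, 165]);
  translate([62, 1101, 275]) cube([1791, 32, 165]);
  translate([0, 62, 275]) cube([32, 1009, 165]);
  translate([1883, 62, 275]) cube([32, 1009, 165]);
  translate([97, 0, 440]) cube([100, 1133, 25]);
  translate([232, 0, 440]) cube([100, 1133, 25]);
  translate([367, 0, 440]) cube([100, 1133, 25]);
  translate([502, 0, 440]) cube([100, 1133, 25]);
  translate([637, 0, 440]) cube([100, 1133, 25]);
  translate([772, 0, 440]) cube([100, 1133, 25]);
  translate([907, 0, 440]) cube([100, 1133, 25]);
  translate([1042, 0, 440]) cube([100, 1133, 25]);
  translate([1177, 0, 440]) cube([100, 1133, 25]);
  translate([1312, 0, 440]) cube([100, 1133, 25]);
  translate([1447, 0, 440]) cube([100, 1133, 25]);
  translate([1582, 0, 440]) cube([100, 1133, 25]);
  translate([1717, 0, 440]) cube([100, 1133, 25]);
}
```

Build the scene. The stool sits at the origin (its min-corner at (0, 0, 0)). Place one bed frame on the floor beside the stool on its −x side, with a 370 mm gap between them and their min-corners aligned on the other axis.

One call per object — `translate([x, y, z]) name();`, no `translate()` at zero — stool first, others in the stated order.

stool();
translate([-2285, 0, 0]) bed_frame();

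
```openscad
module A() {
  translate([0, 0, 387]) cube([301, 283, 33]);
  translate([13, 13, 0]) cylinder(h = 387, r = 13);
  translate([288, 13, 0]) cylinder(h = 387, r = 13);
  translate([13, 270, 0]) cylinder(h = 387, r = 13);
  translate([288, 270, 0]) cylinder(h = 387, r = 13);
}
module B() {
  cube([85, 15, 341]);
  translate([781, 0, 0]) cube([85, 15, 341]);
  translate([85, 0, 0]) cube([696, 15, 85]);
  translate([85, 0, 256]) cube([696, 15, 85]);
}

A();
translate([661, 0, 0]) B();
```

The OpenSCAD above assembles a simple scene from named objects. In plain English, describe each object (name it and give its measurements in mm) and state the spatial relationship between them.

A is a simple wooden stool: a rectangular seat 301 mm (x) by 283 mm (y), 33 mm thick, top face at z = 420 mm, on four round legs, each 26 mm in diameter. The legs rest on z = 0, each leg's axis is inset half a diameter from the nearest pair of seat edges (so the leg's bounding box is flush with the corner).

B is a rectangular picture frame lying in the x–z plane (depth along y). The opening is 696 mm wide (x) by 171 mm tall (z), surrounded by a border 85 mm wide on all four sides. The frame is 15 mm deep and is made of two full-height vertical stiles with two horizontal rails fitted between them.

The picture frame is on the floor beside the stool on its +x side.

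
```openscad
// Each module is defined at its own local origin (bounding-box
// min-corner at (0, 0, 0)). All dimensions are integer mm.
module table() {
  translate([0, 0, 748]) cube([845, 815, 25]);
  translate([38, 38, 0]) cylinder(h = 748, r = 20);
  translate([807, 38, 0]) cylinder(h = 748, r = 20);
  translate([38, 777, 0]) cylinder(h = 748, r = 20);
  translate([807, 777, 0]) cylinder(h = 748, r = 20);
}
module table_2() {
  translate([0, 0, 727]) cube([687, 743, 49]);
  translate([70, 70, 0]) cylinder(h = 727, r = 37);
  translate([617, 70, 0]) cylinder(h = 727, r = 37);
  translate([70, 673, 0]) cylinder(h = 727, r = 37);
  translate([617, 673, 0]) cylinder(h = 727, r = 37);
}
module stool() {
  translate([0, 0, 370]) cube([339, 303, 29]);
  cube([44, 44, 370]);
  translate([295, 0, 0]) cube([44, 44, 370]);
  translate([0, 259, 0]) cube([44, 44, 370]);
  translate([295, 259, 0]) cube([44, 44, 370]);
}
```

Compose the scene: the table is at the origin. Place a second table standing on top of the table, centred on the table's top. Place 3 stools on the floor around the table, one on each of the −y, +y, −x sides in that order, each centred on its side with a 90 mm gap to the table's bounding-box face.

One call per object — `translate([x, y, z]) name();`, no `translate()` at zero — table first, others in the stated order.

table();
translate([79, 36, 773]) table_2();
translate([253, -393, 0]) stool();
translate([253, 905, 0]) stool();
translate([-429, 256, 0]) stool();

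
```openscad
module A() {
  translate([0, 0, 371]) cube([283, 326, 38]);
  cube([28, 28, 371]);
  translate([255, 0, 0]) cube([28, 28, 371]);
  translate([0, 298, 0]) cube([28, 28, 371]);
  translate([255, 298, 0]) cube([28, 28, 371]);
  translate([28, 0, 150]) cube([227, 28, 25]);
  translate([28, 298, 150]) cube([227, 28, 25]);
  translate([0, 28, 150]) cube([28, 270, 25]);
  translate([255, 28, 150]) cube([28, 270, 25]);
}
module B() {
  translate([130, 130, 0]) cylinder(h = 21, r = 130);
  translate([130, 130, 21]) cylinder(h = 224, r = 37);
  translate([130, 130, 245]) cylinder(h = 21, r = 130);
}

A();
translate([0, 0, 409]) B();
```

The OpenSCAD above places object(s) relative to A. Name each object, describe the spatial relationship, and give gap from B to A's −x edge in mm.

A is a stool. B is a spool. The spool is on top of the stool. The gap from the spool to the stool's −x edge is 0 mm.

The spool's min-x is at 0; the stool's min-x is 0; gap = 0 mm.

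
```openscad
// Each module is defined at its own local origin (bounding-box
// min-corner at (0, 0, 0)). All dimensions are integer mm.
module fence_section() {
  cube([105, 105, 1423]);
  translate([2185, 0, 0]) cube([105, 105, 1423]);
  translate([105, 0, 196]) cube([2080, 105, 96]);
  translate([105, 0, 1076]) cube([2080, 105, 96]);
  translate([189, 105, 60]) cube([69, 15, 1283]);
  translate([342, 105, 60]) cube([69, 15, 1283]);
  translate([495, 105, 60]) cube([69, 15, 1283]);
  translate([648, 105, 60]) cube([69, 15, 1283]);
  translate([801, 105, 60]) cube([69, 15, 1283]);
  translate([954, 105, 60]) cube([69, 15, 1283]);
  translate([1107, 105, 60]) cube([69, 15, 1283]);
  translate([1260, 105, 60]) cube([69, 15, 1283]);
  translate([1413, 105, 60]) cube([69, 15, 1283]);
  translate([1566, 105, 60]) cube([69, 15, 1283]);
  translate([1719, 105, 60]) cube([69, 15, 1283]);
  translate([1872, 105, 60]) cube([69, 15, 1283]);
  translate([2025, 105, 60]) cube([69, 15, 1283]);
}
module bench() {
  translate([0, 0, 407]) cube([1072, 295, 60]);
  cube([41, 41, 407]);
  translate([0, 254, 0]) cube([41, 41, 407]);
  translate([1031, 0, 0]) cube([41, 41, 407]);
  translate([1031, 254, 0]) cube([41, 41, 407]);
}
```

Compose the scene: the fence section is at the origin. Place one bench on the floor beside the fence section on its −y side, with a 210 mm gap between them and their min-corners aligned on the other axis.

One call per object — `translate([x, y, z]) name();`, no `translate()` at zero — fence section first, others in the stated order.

fence_section();
translate([0, -505, 0]) bench();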